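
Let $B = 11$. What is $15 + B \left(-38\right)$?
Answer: $-403$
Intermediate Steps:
$15 + B \left(-38\right) = 15 + 11 \left(-38\right) = 15 - 418 = -403$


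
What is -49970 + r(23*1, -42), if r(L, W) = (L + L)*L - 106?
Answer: -49018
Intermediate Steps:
r(L, W) = -106 + 2*L**2 (r(L, W) = (2*L)*L - 106 = 2*L**2 - 106 = -106 + 2*L**2)
-49970 + r(23*1, -42) = -49970 + (-106 + 2*(23*1)**2) = -49970 + (-106 + 2*23**2) = -49970 + (-106 + 2*529) = -49970 + (-106 + 1058) = -49970 + 952 = -49018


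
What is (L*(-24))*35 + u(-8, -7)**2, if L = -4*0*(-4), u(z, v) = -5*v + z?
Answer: 729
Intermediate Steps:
u(z, v) = z - 5*v
L = 0 (L = 0*(-4) = 0)
(L*(-24))*35 + u(-8, -7)**2 = (0*(-24))*35 + (-8 - 5*(-7))**2 = 0*35 + (-8 + 35)**2 = 0 + 27**2 = 0 + 729 = 729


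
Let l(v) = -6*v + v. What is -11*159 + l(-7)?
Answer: -1714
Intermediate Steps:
l(v) = -5*v
-11*159 + l(-7) = -11*159 - 5*(-7) = -1749 + 35 = -1714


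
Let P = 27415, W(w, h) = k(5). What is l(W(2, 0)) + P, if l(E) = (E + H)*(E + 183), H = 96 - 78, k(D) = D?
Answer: 31739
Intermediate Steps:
W(w, h) = 5
H = 18
l(E) = (18 + E)*(183 + E) (l(E) = (E + 18)*(E + 183) = (18 + E)*(183 + E))
l(W(2, 0)) + P = (3294 + 5**2 + 201*5) + 27415 = (3294 + 25 + 1005) + 27415 = 4324 + 27415 = 31739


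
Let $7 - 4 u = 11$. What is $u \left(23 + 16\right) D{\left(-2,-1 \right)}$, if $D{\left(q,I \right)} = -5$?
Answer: $195$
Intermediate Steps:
$u = -1$ ($u = \frac{7}{4} - \frac{11}{4} = -1$)
$u \left(23 + 16\right) D{\left(-2,-1 \right)} = - (23 + 16) \left(-5\right) = \left(-1\right) 39 \left(-5\right) = \left(-39\right) \left(-5\right) = 195$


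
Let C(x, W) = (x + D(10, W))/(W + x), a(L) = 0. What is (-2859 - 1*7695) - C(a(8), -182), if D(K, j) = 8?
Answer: -960410/91 ≈ -10554.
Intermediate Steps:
C(x, W) = (8 + x)/(W + x) (C(x, W) = (x + 8)/(W + x) = (8 + x)/(W + x))
(-2859 - 1*7695) - C(a(8), -182) = (-2859 - 1*7695) - (8 + 0)/(-182 + 0) = (-2859 - 7695) - 8/(-182) = -10554 - (-1)*8/182 = -10554 - 1*(-4/91) = -10554 + 4/91 = -960410/91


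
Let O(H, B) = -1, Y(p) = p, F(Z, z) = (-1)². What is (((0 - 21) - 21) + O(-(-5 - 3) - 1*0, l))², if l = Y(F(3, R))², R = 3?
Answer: 1849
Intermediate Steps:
F(Z, z) = 1
l = 1 (l = 1² = 1)
(((0 - 21) - 21) + O(-(-5 - 3) - 1*0, l))² = (((0 - 21) - 21) - 1)² = ((-21 - 21) - 1)² = (-42 - 1)² = (-43)² = 1849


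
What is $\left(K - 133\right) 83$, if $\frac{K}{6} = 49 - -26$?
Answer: $26311$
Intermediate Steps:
$K = 450$ ($K = 6 \left(49 - -26\right) = 6 \left(49 + 26\right) = 6 \cdot 75 = 450$)
$\left(K - 133\right) 83 = \left(450 - 133\right) 83 = 317 \cdot 83 = 26311$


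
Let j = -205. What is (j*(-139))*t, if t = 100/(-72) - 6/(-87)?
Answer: -19633055/522 ≈ -37611.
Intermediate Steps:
t = -689/522 (t = 100*(-1/72) - 6*(-1/87) = -25/18 + 2/29 = -689/522 ≈ -1.3199)
(j*(-139))*t = -205*(-139)*(-689/522) = 28495*(-689/522) = -19633055/522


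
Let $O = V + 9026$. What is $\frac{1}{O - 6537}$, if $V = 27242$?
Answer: $\frac{1}{29731} \approx 3.3635 \cdot 10^{-5}$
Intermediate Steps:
$O = 36268$ ($O = 27242 + 9026 = 36268$)
$\frac{1}{O - 6537} = \frac{1}{36268 - 6537} = \frac{1}{29731}$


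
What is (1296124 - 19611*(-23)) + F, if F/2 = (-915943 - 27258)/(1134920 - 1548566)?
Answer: 361357331872/206823 ≈ 1.7472e+6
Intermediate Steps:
F = 943201/206823 (F = 2*((-915943 - 27258)/(1134920 - 1548566)) = 2*(-943201/(-413646)) = 2*(-943201*(-1/413646)) = 2*(943201/413646) = 943201/206823 ≈ 4.5604)
(1296124 - 19611*(-23)) + F = (1296124 - 19611*(-23)) + 943201/206823 = (1296124 + 451053) + 943201/206823 = 1747177 + 943201/206823 = 361357331872/206823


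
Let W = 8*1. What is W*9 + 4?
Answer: 76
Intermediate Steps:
W = 8
W*9 + 4 = 8*9 + 4 = 72 + 4 = 76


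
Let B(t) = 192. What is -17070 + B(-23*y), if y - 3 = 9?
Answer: -16878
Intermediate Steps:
y = 12 (y = 3 + 9 = 12)
-17070 + B(-23*y) = -17070 + 192 = -16878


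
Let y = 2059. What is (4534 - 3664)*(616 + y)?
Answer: 2327250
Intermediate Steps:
(4534 - 3664)*(616 + y) = (4534 - 3664)*(616 + 2059) = 870*2675 = 2327250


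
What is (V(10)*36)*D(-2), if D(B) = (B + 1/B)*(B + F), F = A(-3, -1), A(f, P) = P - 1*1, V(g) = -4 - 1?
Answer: -1800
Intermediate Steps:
V(g) = -5
A(f, P) = -1 + P (A(f, P) = P - 1 = -1 + P)
F = -2 (F = -1 - 1 = -2)
D(B) = (-2 + B)*(B + 1/B) (D(B) = (B + 1/B)*(B - 2) = (B + 1/B)*(-2 + B) = (-2 + B)*(B + 1/B))
(V(10)*36)*D(-2) = (-5*36)*(1 + (-2)² - 2*(-2) - 2/(-2)) = -180*(1 + 4 + 4 - 2*(-½)) = -180*(1 + 4 + 4 + 1) = -180*10 = -1800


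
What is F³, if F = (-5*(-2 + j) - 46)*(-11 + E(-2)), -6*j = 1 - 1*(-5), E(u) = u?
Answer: 65450827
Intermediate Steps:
j = -1 (j = -(1 - 1*(-5))/6 = -(1 + 5)/6 = -⅙*6 = -1)
F = 403 (F = (-5*(-2 - 1) - 46)*(-11 - 2) = (-5*(-3) - 46)*(-13) = (15 - 46)*(-13) = -31*(-13) = 403)
F³ = 403³ = 65450827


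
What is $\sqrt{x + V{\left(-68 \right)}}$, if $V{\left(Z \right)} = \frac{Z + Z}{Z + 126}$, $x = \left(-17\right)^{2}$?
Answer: $\frac{\sqrt{241077}}{29} \approx 16.931$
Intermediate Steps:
$x = 289$
$V{\left(Z \right)} = \frac{2 Z}{126 + Z}$
$\sqrt{x + V{\left(-68 \right)}} = \sqrt{289 + 2 \left(-68\right) \frac{1}{126 - 68}} = \sqrt{289 + 2 \left(-68\right) \frac{1}{58}} = \sqrt{289 - \frac{68}{29}} = \sqrt{\frac{8313}{29}} = \frac{\sqrt{241077}}{29}$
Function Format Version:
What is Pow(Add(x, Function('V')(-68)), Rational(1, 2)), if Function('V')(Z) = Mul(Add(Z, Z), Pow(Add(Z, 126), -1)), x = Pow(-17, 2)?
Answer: Mul(Rational(1, 29), Pow(241077, Rational(1, 2))) ≈ 16.931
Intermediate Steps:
x = 289
Function('V')(Z) = Mul(2, Z, Pow(Add(126, Z), -1)) (Function('V')(Z) = Mul(Mul(2, Z), Pow(Add(126, Z), -1)) = Mul(2, Z, Pow(Add(126, Z), -1)))
Pow(Add(x, Function('V')(-68)), Rational(1, 2)) = Pow(Add(289, Mul(2, -68, Pow(Add(126, -68), -1))), Rational(1, 2)) = Pow(Add(289, Mul(2, -68, Pow(58, -1))), Rational(1, 2)) = Pow(Add(289, Mul(2, -68, Rational(1, 58))), Rational(1, 2)) = Pow(Add(289, Rational(-68, 29)), Rational(1, 2)) = Pow(Rational(8313, 29), Rational(1, 2)) = Mul(Rational(1, 29), Pow(241077, Rational(1, 2)))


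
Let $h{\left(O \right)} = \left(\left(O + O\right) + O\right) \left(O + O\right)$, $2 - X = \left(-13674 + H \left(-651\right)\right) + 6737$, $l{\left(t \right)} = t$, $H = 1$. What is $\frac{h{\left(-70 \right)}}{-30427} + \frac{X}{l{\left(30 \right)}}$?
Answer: $\frac{7668631}{30427} \approx 252.03$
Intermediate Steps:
$X = 7590$ ($X = 2 - \left(\left(-13674 + 1 \left(-651\right)\right) + 6737\right) = 2 - \left(\left(-13674 - 651\right) + 6737\right) = 2 - \left(-14325 + 6737\right) = 2 - -7588 = 2 + 7588 = 7590$)
$h{\left(O \right)} = 6 O^{2}$ ($h{\left(O \right)} = \left(2 O + O\right) 2 O = 3 O 2 O = 6 O^{2}$)
$\frac{h{\left(-70 \right)}}{-30427} + \frac{X}{l{\left(30 \right)}} = \frac{6 \left(-70\right)^{2}}{-30427} + \frac{7590}{30} = 6 \cdot 4900 \left(- \frac{1}{30427}\right) + 7590 \cdot \frac{1}{30} = 29400 \left(- \frac{1}{30427}\right) + 253 = - \frac{29400}{30427} + 253 = \frac{7668631}{30427}$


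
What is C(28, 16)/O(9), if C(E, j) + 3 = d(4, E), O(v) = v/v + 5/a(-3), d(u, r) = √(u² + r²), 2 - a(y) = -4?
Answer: -18/11 + 120*√2/11 ≈ 13.791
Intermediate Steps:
a(y) = 6 (a(y) = 2 - 1*(-4) = 2 + 4 = 6)
d(u, r) = √(r² + u²)
O(v) = 11/6 (O(v) = v/v + 5/6 = 1 + 5*(⅙) = 1 + ⅚ = 11/6)
C(E, j) = -3 + √(16 + E²) (C(E, j) = -3 + √(E² + 4²) = -3 + √(E² + 16) = -3 + √(16 + E²))
C(28, 16)/O(9) = (-3 + √(16 + 28²))/(11/6) = (-3 + √(16 + 784))*(6/11) = (-3 + √800)*(6/11) = (-3 + 20*√2)*(6/11) = -18/11 + 120*√2/11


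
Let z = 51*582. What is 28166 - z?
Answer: -1516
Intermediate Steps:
z = 29682
28166 - z = 28166 - 1*29682 = 28166 - 29682 = -1516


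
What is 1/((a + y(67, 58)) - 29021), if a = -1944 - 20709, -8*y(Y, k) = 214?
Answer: -4/206803 ≈ -1.9342e-5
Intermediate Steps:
y(Y, k) = -107/4 (y(Y, k) = -⅛*214 = -107/4)
a = -22653
1/((a + y(67, 58)) - 29021) = 1/((-22653 - 107/4) - 29021) = 1/(-90719/4 - 29021) = 1/(-206803/4) = -4/206803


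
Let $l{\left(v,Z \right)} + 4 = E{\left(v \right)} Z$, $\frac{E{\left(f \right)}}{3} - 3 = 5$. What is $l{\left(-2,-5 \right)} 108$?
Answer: $-13392$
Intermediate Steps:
$E{\left(f \right)} = 24$ ($E{\left(f \right)} = 9 + 3 \cdot 5 = 9 + 15 = 24$)
$l{\left(v,Z \right)} = -4 + 24 Z$
$l{\left(-2,-5 \right)} 108 = \left(-4 + 24 \left(-5\right)\right) 108 = \left(-4 - 120\right) 108 = \left(-124\right) 108 = -13392$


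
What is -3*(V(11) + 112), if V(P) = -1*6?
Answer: -318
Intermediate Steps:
V(P) = -6
-3*(V(11) + 112) = -3*(-6 + 112) = -3*106 = -318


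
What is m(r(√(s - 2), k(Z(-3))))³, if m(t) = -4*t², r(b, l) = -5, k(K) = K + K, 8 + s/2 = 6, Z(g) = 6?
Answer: -1000000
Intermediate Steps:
s = -4 (s = -16 + 2*6 = -16 + 12 = -4)
k(K) = 2*K
m(r(√(s - 2), k(Z(-3))))³ = (-4*(-5)²)³ = (-4*25)³ = (-100)³ = -1000000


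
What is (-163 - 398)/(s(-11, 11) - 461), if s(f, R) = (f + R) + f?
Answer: 561/472 ≈ 1.1886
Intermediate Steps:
s(f, R) = R + 2*f (s(f, R) = (R + f) + f = R + 2*f)
(-163 - 398)/(s(-11, 11) - 461) = (-163 - 398)/((11 + 2*(-11)) - 461) = -561/((11 - 22) - 461) = -561/(-11 - 461) = -561/(-472) = -561*(-1/472) = 561/472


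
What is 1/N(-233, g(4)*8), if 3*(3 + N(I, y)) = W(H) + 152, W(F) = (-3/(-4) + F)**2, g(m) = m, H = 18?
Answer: 48/7913 ≈ 0.0060660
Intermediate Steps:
W(F) = (3/4 + F)**2 (W(F) = (-3*(-1/4) + F)**2 = (3/4 + F)**2)
N(I, y) = 7913/48 (N(I, y) = -3 + ((3 + 4*18)**2/16 + 152)/3 = -3 + ((3 + 72)**2/16 + 152)/3 = -3 + ((1/16)*75**2 + 152)/3 = -3 + ((1/16)*5625 + 152)/3 = -3 + (5625/16 + 152)/3 = -3 + (1/3)*(8057/16) = -3 + 8057/48 = 7913/48)
1/N(-233, g(4)*8) = 1/(7913/48) = 48/7913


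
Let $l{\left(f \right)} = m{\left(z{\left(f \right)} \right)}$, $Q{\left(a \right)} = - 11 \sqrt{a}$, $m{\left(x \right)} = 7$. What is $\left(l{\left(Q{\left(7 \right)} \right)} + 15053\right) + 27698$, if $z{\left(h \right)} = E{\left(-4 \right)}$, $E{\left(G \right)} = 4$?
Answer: $42758$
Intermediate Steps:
$z{\left(h \right)} = 4$
$l{\left(f \right)} = 7$
$\left(l{\left(Q{\left(7 \right)} \right)} + 15053\right) + 27698 = \left(7 + 15053\right) + 27698 = 15060 + 27698 = 42758$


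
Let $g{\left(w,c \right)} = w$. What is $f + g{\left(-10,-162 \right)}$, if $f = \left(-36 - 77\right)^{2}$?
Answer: $12759$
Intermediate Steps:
$f = 12769$ ($f = \left(-113\right)^{2} = 12769$)
$f + g{\left(-10,-162 \right)} = 12769 - 10 = 12759$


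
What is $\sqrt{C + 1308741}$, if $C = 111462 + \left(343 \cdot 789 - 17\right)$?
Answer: $\sqrt{1690813} \approx 1300.3$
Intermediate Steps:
$C = 382072$ ($C = 111462 + \left(270627 - 17\right) = 111462 + 270610 = 382072$)
$\sqrt{C + 1308741} = \sqrt{382072 + 1308741} = \sqrt{1690813}$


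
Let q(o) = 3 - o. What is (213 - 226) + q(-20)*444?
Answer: 10199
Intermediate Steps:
(213 - 226) + q(-20)*444 = (213 - 226) + (3 - 1*(-20))*444 = -13 + (3 + 20)*444 = -13 + 23*444 = -13 + 10212 = 10199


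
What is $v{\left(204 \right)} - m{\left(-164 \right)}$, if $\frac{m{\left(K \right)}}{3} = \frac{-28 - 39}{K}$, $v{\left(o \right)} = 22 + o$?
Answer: $\frac{36863}{164} \approx 224.77$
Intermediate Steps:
$m{\left(K \right)} = - \frac{201}{K}$ ($m{\left(K \right)} = 3 \frac{-28 - 39}{K} = 3 \left(- \frac{67}{K}\right) = - \frac{201}{K}$)
$v{\left(204 \right)} - m{\left(-164 \right)} = \left(22 + 204\right) - - \frac{201}{-164} = 226 - \left(-201\right) \left(- \frac{1}{164}\right) = 226 - \frac{201}{164} = \frac{36863}{164}$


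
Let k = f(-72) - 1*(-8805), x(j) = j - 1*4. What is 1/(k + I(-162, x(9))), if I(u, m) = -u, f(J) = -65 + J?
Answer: 1/8830 ≈ 0.00011325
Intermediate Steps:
x(j) = -4 + j (x(j) = j - 4 = -4 + j)
k = 8668 (k = (-65 - 72) - 1*(-8805) = -137 + 8805 = 8668)
1/(k + I(-162, x(9))) = 1/(8668 - 1*(-162)) = 1/(8668 + 162) = 1/8830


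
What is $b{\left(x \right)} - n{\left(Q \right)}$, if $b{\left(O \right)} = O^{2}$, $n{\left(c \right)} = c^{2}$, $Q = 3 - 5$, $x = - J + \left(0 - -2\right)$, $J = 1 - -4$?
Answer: $5$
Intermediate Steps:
$J = 5$ ($J = 1 + 4 = 5$)
$x = -3$ ($x = \left(-1\right) 5 + \left(0 - -2\right) = -5 + \left(0 + 2\right) = -5 + 2 = -3$)
$Q = -2$
$b{\left(x \right)} - n{\left(Q \right)} = \left(-3\right)^{2} - \left(-2\right)^{2} = 9 - 4 = 5$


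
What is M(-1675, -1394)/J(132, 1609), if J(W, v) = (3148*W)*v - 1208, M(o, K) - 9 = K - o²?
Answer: -1403505/334298108 ≈ -0.0041984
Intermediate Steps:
M(o, K) = 9 + K - o² (M(o, K) = 9 + (K - o²) = 9 + K - o²)
J(W, v) = -1208 + 3148*W*v (J(W, v) = 3148*W*v - 1208 = -1208 + 3148*W*v)
M(-1675, -1394)/J(132, 1609) = (9 - 1394 - 1*(-1675)²)/(-1208 + 3148*132*1609) = (9 - 1394 - 1*2805625)/(-1208 + 668597424) = (9 - 1394 - 2805625)/668596216 = -2807010*1/668596216 = -1403505/334298108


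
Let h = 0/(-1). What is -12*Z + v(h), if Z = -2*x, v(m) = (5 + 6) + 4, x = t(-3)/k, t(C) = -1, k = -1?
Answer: 39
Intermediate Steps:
h = 0 (h = 0*(-1) = 0)
x = 1 (x = -1/(-1) = -1*(-1) = 1)
v(m) = 15 (v(m) = 11 + 4 = 15)
Z = -2 (Z = -2*1 = -2)
-12*Z + v(h) = -12*(-2) + 15 = 24 + 15 = 39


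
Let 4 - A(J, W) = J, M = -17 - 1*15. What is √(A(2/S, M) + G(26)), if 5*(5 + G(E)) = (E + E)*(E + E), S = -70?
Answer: √661290/35 ≈ 23.234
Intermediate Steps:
M = -32 (M = -17 - 15 = -32)
A(J, W) = 4 - J
G(E) = -5 + 4*E²/5 (G(E) = -5 + ((E + E)*(E + E))/5 = -5 + ((2*E)*(2*E))/5 = -5 + (4*E²)/5 = -5 + 4*E²/5)
√(A(2/S, M) + G(26)) = √((4 - 2/(-70)) + (-5 + (⅘)*26²)) = √((4 - 2*(-1)/70) + (-5 + (⅘)*676)) = √((4 - 1*(-1/35)) + (-5 + 2704/5)) = √((4 + 1/35) + 2679/5) = √(141/35 + 2679/5) = √(18894/35) = √661290/35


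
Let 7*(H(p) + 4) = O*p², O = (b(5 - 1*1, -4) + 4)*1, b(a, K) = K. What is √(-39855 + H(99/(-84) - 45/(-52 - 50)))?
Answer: I*√39859 ≈ 199.65*I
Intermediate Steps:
O = 0 (O = (-4 + 4)*1 = 0*1 = 0)
H(p) = -4 (H(p) = -4 + (0*p²)/7 = -4 + (⅐)*0 = -4 + 0 = -4)
√(-39855 + H(99/(-84) - 45/(-52 - 50))) = √(-39855 - 4) = √(-39859) = I*√39859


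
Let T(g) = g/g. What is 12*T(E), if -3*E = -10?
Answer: 12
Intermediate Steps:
E = 10/3 (E = -1/3*(-10) = 10/3 ≈ 3.3333)
T(g) = 1
12*T(E) = 12*1 = 12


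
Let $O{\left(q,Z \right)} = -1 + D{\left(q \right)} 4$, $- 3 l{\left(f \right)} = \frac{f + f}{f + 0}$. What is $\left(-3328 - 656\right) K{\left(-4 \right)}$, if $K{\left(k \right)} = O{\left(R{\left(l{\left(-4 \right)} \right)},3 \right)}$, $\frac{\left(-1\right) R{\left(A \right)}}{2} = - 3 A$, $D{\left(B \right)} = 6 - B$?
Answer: $-155376$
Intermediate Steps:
$l{\left(f \right)} = - \frac{2}{3}$ ($l{\left(f \right)} = - \frac{\left(f + f\right) \frac{1}{f + 0}}{3} = - \frac{2 f \frac{1}{f}}{3} = \left(- \frac{1}{3}\right) 2 = - \frac{2}{3}$)
$R{\left(A \right)} = 6 A$ ($R{\left(A \right)} = - 2 \left(- 3 A\right) = 6 A$)
$O{\left(q,Z \right)} = 23 - 4 q$ ($O{\left(q,Z \right)} = -1 + \left(6 - q\right) 4 = -1 - \left(-24 + 4 q\right) = 23 - 4 q$)
$K{\left(k \right)} = 39$ ($K{\left(k \right)} = 23 - 4 \cdot 6 \left(- \frac{2}{3}\right) = 23 - -16 = 23 + 16 = 39$)
$\left(-3328 - 656\right) K{\left(-4 \right)} = \left(-3328 - 656\right) 39 = \left(-3984\right) 39 = -155376$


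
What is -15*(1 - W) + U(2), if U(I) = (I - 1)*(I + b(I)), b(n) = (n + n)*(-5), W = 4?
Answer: 27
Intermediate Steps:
b(n) = -10*n (b(n) = (2*n)*(-5) = -10*n)
U(I) = -9*I*(-1 + I) (U(I) = (I - 1)*(I - 10*I) = (-1 + I)*(-9*I) = -9*I*(-1 + I))
-15*(1 - W) + U(2) = -15*(1 - 1*4) + 9*2*(1 - 1*2) = -15*(1 - 4) + 9*2*(1 - 2) = -15*(-3) + 9*2*(-1) = 45 - 18 = 27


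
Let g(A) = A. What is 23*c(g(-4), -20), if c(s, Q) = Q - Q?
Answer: 0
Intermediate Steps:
c(s, Q) = 0
23*c(g(-4), -20) = 23*0 = 0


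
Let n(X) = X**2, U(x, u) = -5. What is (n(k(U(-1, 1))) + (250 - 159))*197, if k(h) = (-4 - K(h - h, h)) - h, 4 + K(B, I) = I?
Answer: 37627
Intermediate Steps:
K(B, I) = -4 + I
k(h) = -2*h (k(h) = (-4 - (-4 + h)) - h = (-4 + (4 - h)) - h = -h - h = -2*h)
(n(k(U(-1, 1))) + (250 - 159))*197 = ((-2*(-5))**2 + (250 - 159))*197 = (10**2 + 91)*197 = (100 + 91)*197 = 191*197 = 37627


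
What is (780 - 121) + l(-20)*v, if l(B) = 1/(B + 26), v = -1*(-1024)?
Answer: 2489/3 ≈ 829.67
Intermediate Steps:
v = 1024
l(B) = 1/(26 + B)
(780 - 121) + l(-20)*v = (780 - 121) + 1024/(26 - 20) = 659 + 1024/6 = 659 + (⅙)*1024 = 659 + 512/3 = 2489/3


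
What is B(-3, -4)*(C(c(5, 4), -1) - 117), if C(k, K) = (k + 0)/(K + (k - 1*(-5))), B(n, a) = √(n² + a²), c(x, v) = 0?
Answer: -585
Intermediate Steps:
B(n, a) = √(a² + n²)
C(k, K) = k/(5 + K + k) (C(k, K) = k/(K + (k + 5)) = k/(K + (5 + k)) = k/(5 + K + k))
B(-3, -4)*(C(c(5, 4), -1) - 117) = √((-4)² + (-3)²)*(0/(5 - 1 + 0) - 117) = √(16 + 9)*(0/4 - 117) = √25*(0*(¼) - 117) = 5*(0 - 117) = 5*(-117) = -585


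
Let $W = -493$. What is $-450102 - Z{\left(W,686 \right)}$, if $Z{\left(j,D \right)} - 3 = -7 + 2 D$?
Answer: $-451470$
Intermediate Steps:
$Z{\left(j,D \right)} = -4 + 2 D$ ($Z{\left(j,D \right)} = 3 + \left(-7 + 2 D\right) = -4 + 2 D$)
$-450102 - Z{\left(W,686 \right)} = -450102 - \left(-4 + 2 \cdot 686\right) = -450102 - \left(-4 + 1372\right) = -450102 - 1368 = -451470$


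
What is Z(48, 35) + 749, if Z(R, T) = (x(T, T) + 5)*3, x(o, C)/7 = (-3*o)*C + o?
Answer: -75676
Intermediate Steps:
x(o, C) = 7*o - 21*C*o (x(o, C) = 7*((-3*o)*C + o) = 7*(-3*C*o + o) = 7*(o - 3*C*o) = 7*o - 21*C*o)
Z(R, T) = 15 + 21*T*(1 - 3*T) (Z(R, T) = (7*T*(1 - 3*T) + 5)*3 = (5 + 7*T*(1 - 3*T))*3 = 15 + 21*T*(1 - 3*T))
Z(48, 35) + 749 = (15 - 63*35² + 21*35) + 749 = (15 - 63*1225 + 735) + 749 = (15 - 77175 + 735) + 749 = -76425 + 749 = -75676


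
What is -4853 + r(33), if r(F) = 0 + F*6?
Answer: -4655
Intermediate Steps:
r(F) = 6*F (r(F) = 0 + 6*F = 6*F)
-4853 + r(33) = -4853 + 6*33 = -4853 + 198 = -4655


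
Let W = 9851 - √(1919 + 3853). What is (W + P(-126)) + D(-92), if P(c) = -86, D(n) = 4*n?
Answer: 9397 - 2*√1443 ≈ 9321.0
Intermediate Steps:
W = 9851 - 2*√1443 (W = 9851 - √5772 = 9851 - 2*√1443 ≈ 9775.0)
(W + P(-126)) + D(-92) = ((9851 - 2*√1443) - 86) + 4*(-92) = (9765 - 2*√1443) - 368 = 9397 - 2*√1443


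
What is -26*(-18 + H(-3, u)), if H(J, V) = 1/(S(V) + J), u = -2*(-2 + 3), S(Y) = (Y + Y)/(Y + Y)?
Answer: 481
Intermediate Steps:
S(Y) = 1 (S(Y) = (2*Y)/((2*Y)) = (2*Y)*(1/(2*Y)) = 1)
u = -2 (u = -2*1 = -2)
H(J, V) = 1/(1 + J)
-26*(-18 + H(-3, u)) = -26*(-18 + 1/(1 - 3)) = -26*(-18 + 1/(-2)) = -26*(-18 - ½) = -26*(-37/2) = 481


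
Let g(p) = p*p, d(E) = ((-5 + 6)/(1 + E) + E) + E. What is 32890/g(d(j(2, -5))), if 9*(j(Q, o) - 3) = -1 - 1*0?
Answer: 3263510250/3613801 ≈ 903.07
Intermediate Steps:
j(Q, o) = 26/9 (j(Q, o) = 3 + (-1 - 1*0)/9 = 3 + (-1 + 0)/9 = 3 + (⅑)*(-1) = 3 - ⅑ = 26/9)
d(E) = 1/(1 + E) + 2*E (d(E) = (1/(1 + E) + E) + E = (E + 1/(1 + E)) + E = 1/(1 + E) + 2*E)
g(p) = p²
32890/g(d(j(2, -5))) = 32890/(((1 + 2*(26/9) + 2*(26/9)²)/(1 + 26/9))²) = 32890/(((1 + 52/9 + 2*(676/81))/(35/9))²) = 32890/((9*(1 + 52/9 + 1352/81)/35)²) = 32890/(((9/35)*(1901/81))²) = 32890/((1901/315)²) = 32890/(3613801/99225) = 32890*(99225/3613801) = 3263510250/3613801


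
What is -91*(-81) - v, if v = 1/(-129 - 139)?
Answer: 1975429/268 ≈ 7371.0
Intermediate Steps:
v = -1/268 (v = 1/(-268) = -1/268 ≈ -0.0037313)
-91*(-81) - v = -91*(-81) - 1*(-1/268) = 7371 + 1/268 = 1975429/268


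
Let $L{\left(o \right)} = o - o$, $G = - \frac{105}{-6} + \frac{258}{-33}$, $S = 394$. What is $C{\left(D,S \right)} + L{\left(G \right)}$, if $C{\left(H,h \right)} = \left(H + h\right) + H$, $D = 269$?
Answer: $932$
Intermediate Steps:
$C{\left(H,h \right)} = h + 2 H$
$G = \frac{213}{22}$ ($G = \left(-105\right) \left(- \frac{1}{6}\right) + 258 \left(- \frac{1}{33}\right) = \frac{35}{2} - \frac{86}{11} = \frac{213}{22} \approx 9.6818$)
$L{\left(o \right)} = 0$
$C{\left(D,S \right)} + L{\left(G \right)} = \left(394 + 2 \cdot 269\right) + 0 = \left(394 + 538\right) + 0 = 932 + 0 = 932$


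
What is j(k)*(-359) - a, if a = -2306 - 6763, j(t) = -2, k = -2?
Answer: 9787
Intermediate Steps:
a = -9069
j(k)*(-359) - a = -2*(-359) - 1*(-9069) = 718 + 9069 = 9787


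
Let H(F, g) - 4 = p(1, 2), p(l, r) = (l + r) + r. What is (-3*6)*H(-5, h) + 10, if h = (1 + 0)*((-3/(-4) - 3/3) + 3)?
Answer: -152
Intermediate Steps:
h = 11/4 (h = 1*((-3*(-¼) - 3*⅓) + 3) = 1*((¾ - 1) + 3) = 1*(-¼ + 3) = 1*(11/4) = 11/4 ≈ 2.7500)
p(l, r) = l + 2*r
H(F, g) = 9 (H(F, g) = 4 + (1 + 2*2) = 4 + (1 + 4) = 4 + 5 = 9)
(-3*6)*H(-5, h) + 10 = -3*6*9 + 10 = -18*9 + 10 = -162 + 10 = -152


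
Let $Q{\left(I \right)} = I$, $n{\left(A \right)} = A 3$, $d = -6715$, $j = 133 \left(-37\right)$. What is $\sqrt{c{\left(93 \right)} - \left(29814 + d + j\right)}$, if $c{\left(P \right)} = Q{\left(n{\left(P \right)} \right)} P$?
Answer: $\sqrt{7769} \approx 88.142$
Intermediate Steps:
$j = -4921$
$n{\left(A \right)} = 3 A$
$c{\left(P \right)} = 3 P^{2}$ ($c{\left(P \right)} = 3 P P = 3 P^{2}$)
$\sqrt{c{\left(93 \right)} - \left(29814 + d + j\right)} = \sqrt{3 \cdot 93^{2} - 18178} = \sqrt{3 \cdot 8649 - 18178} = \sqrt{25947 - 18178} = \sqrt{7769}$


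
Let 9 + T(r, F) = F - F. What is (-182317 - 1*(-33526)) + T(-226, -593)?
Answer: -148800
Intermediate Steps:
T(r, F) = -9 (T(r, F) = -9 + (F - F) = -9 + 0 = -9)
(-182317 - 1*(-33526)) + T(-226, -593) = (-182317 - 1*(-33526)) - 9 = (-182317 + 33526) - 9 = -148791 - 9 = -148800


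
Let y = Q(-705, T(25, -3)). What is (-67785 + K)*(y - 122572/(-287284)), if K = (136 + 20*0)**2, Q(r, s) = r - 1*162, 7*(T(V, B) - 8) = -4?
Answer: 3067656865396/71821 ≈ 4.2713e+7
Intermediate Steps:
T(V, B) = 52/7 (T(V, B) = 8 + (1/7)*(-4) = 8 - 4/7 = 52/7)
Q(r, s) = -162 + r (Q(r, s) = r - 162 = -162 + r)
y = -867 (y = -162 - 705 = -867)
K = 18496 (K = (136 + 0)**2 = 136**2 = 18496)
(-67785 + K)*(y - 122572/(-287284)) = (-67785 + 18496)*(-867 - 122572/(-287284)) = -49289*(-867 - 122572*(-1/287284)) = -49289*(-867 + 30643/71821) = -49289*(-62238164/71821) = 3067656865396/71821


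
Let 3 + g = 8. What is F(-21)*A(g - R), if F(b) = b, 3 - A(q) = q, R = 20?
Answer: -378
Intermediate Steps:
g = 5 (g = -3 + 8 = 5)
A(q) = 3 - q
F(-21)*A(g - R) = -21*(3 - (5 - 1*20)) = -21*(3 - (5 - 20)) = -21*(3 - 1*(-15)) = -21*(3 + 15) = -21*18 = -378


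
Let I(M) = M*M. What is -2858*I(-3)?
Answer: -25722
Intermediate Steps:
I(M) = M²
-2858*I(-3) = -2858*(-3)² = -2858*9 = -25722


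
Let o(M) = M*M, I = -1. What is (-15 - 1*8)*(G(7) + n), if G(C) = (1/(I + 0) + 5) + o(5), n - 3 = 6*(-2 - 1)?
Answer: -322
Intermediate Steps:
o(M) = M**2
n = -15 (n = 3 + 6*(-2 - 1) = 3 + 6*(-3) = 3 - 18 = -15)
G(C) = 29 (G(C) = (1/(-1 + 0) + 5) + 5**2 = (1/(-1) + 5) + 25 = (-1 + 5) + 25 = 4 + 25 = 29)
(-15 - 1*8)*(G(7) + n) = (-15 - 1*8)*(29 - 15) = (-15 - 8)*14 = -23*14 = -322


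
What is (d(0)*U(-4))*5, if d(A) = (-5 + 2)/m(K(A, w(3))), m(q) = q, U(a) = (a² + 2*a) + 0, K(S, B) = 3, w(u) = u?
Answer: -40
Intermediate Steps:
U(a) = a² + 2*a
d(A) = -1 (d(A) = (-5 + 2)/3 = -3*⅓ = -1)
(d(0)*U(-4))*5 = -(-4)*(2 - 4)*5 = -(-4)*(-2)*5 = -1*8*5 = -8*5 = -40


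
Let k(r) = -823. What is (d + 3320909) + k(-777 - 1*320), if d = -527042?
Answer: 2793044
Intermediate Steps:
(d + 3320909) + k(-777 - 1*320) = (-527042 + 3320909) - 823 = 2793867 - 823 = 2793044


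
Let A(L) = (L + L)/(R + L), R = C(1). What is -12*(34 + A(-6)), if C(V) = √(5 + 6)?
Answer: -11064/25 - 144*√11/25 ≈ -461.66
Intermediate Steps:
C(V) = √11
R = √11 ≈ 3.3166
A(L) = 2*L/(L + √11) (A(L) = (L + L)/(√11 + L) = (2*L)/(L + √11) = 2*L/(L + √11))
-12*(34 + A(-6)) = -12*(34 + 2*(-6)/(-6 + √11)) = -12*(34 - 12/(-6 + √11)) = -408 + 144/(-6 + √11)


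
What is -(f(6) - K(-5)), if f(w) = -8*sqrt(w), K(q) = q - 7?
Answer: -12 + 8*sqrt(6) ≈ 7.5959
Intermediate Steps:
K(q) = -7 + q
-(f(6) - K(-5)) = -(-8*sqrt(6) - (-7 - 5)) = -(-8*sqrt(6) - 1*(-12)) = -(-8*sqrt(6) + 12) = -(12 - 8*sqrt(6)) = -12 + 8*sqrt(6)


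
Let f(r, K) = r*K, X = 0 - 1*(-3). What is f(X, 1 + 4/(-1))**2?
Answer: 81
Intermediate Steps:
X = 3 (X = 0 + 3 = 3)
f(r, K) = K*r
f(X, 1 + 4/(-1))**2 = ((1 + 4/(-1))*3)**2 = ((1 - 1*4)*3)**2 = ((1 - 4)*3)**2 = (-3*3)**2 = (-9)**2 = 81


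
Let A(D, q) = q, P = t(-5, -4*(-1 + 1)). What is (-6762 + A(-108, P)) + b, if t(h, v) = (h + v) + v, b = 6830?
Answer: 63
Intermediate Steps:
t(h, v) = h + 2*v
P = -5 (P = -5 + 2*(-4*(-1 + 1)) = -5 + 2*(-4*0) = -5 + 2*0 = -5 + 0 = -5)
(-6762 + A(-108, P)) + b = (-6762 - 5) + 6830 = -6767 + 6830 = 63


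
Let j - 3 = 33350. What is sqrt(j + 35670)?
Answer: sqrt(69023) ≈ 262.72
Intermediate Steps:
j = 33353 (j = 3 + 33350 = 33353)
sqrt(j + 35670) = sqrt(33353 + 35670) = sqrt(69023)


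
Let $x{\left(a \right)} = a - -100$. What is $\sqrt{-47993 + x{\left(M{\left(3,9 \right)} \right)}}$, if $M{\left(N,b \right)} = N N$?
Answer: $2 i \sqrt{11971} \approx 218.82 i$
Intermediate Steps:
$M{\left(N,b \right)} = N^{2}$
$x{\left(a \right)} = 100 + a$ ($x{\left(a \right)} = a + 100 = 100 + a$)
$\sqrt{-47993 + x{\left(M{\left(3,9 \right)} \right)}} = \sqrt{-47993 + \left(100 + 3^{2}\right)} = \sqrt{-47993 + \left(100 + 9\right)} = \sqrt{-47993 + 109} = \sqrt{-47884} = 2 i \sqrt{11971}$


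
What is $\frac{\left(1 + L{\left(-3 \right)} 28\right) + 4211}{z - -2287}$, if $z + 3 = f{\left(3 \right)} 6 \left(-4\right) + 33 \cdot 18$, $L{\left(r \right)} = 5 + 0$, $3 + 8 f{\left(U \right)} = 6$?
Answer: $\frac{4352}{2869} \approx 1.5169$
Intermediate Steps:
$f{\left(U \right)} = \frac{3}{8}$ ($f{\left(U \right)} = - \frac{3}{8} + \frac{1}{8} \cdot 6 = - \frac{3}{8} + \frac{3}{4} = \frac{3}{8}$)
$L{\left(r \right)} = 5$
$z = 582$ ($z = -3 + \left(\frac{3}{8} \cdot 6 \left(-4\right) + 33 \cdot 18\right) = -3 + \left(\frac{9}{4} \left(-4\right) + 594\right) = -3 + \left(-9 + 594\right) = -3 + 585 = 582$)
$\frac{\left(1 + L{\left(-3 \right)} 28\right) + 4211}{z - -2287} = \frac{\left(1 + 5 \cdot 28\right) + 4211}{582 - -2287} = \frac{\left(1 + 140\right) + 4211}{582 + \left(-50 + 2337\right)} = \frac{141 + 4211}{582 + 2287} = \frac{4352}{2869}$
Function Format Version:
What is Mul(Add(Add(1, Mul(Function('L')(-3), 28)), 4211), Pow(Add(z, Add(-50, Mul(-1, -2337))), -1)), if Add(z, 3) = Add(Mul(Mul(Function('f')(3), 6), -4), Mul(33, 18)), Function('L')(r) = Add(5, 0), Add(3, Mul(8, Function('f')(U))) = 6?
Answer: Rational(4352, 2869) ≈ 1.5169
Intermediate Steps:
Function('f')(U) = Rational(3, 8) (Function('f')(U) = Add(Rational(-3, 8), Mul(Rational(1, 8), 6)) = Add(Rational(-3, 8), Rational(3, 4)) = Rational(3, 8))
Function('L')(r) = 5
z = 582 (z = Add(-3, Add(Mul(Mul(Rational(3, 8), 6), -4), Mul(33, 18))) = Add(-3, Add(Mul(Rational(9, 4), -4), 594)) = Add(-3, Add(-9, 594)) = Add(-3, 585) = 582)
Mul(Add(Add(1, Mul(Function('L')(-3), 28)), 4211), Pow(Add(z, Add(-50, Mul(-1, -2337))), -1)) = Mul(Add(Add(1, Mul(5, 28)), 4211), Pow(Add(582, Add(-50, Mul(-1, -2337))), -1)) = Mul(Add(Add(1, 140), 4211), Pow(Add(582, Add(-50, 2337)), -1)) = Mul(Add(141, 4211), Pow(Add(582, 2287), -1)) = Mul(4352, Pow(2869, -1)) = Mul(4352, Rational(1, 2869)) = Rational(4352, 2869)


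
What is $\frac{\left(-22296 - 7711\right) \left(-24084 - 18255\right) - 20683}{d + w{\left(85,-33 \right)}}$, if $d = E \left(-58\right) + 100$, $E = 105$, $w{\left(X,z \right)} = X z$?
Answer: $- \frac{254089138}{1759} \approx -1.4445 \cdot 10^{5}$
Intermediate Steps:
$d = -5990$ ($d = 105 \left(-58\right) + 100 = -6090 + 100 = -5990$)
$\frac{\left(-22296 - 7711\right) \left(-24084 - 18255\right) - 20683}{d + w{\left(85,-33 \right)}} = \frac{\left(-22296 - 7711\right) \left(-24084 - 18255\right) - 20683}{-5990 + 85 \left(-33\right)} = \frac{\left(-30007\right) \left(-42339\right) - 20683}{-5990 - 2805} = \frac{1270466373 - 20683}{-8795} = 1270445690 \left(- \frac{1}{8795}\right) = - \frac{254089138}{1759}$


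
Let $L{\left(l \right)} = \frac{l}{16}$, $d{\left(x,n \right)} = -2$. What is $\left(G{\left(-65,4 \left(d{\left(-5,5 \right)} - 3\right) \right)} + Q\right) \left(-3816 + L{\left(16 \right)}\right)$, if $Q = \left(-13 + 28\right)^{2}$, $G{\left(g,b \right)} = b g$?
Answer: $-5817875$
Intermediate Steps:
$L{\left(l \right)} = \frac{l}{16}$ ($L{\left(l \right)} = l \frac{1}{16} = \frac{l}{16}$)
$Q = 225$ ($Q = 15^{2} = 225$)
$\left(G{\left(-65,4 \left(d{\left(-5,5 \right)} - 3\right) \right)} + Q\right) \left(-3816 + L{\left(16 \right)}\right) = \left(4 \left(-2 - 3\right) \left(-65\right) + 225\right) \left(-3816 + \frac{1}{16} \cdot 16\right) = \left(4 \left(-5\right) \left(-65\right) + 225\right) \left(-3816 + 1\right) = \left(\left(-20\right) \left(-65\right) + 225\right) \left(-3815\right) = \left(1300 + 225\right) \left(-3815\right) = 1525 \left(-3815\right) = -5817875$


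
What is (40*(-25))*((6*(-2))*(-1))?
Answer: -12000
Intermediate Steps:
(40*(-25))*((6*(-2))*(-1)) = -(-12000)*(-1) = -1000*12 = -12000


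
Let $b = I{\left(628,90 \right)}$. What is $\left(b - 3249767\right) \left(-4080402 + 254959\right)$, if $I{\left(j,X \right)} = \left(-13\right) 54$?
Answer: $12434483882767$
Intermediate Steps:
$I{\left(j,X \right)} = -702$
$b = -702$
$\left(b - 3249767\right) \left(-4080402 + 254959\right) = \left(-702 - 3249767\right) \left(-4080402 + 254959\right) = \left(-3250469\right) \left(-3825443\right) = 12434483882767$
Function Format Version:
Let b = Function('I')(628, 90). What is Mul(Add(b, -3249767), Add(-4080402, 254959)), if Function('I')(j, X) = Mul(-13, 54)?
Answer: 12434483882767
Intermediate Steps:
Function('I')(j, X) = -702
b = -702
Mul(Add(b, -3249767), Add(-4080402, 254959)) = Mul(Add(-702, -3249767), Add(-4080402, 254959)) = Mul(-3250469, -3825443) = 12434483882767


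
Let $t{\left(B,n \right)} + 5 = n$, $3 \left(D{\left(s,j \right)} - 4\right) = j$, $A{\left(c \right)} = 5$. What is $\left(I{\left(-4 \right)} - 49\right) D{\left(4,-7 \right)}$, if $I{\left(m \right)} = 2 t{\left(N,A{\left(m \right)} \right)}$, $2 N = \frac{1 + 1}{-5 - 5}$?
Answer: $- \frac{245}{3} \approx -81.667$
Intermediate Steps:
$D{\left(s,j \right)} = 4 + \frac{j}{3}$
$N = - \frac{1}{10}$ ($N = \frac{\left(1 + 1\right) \frac{1}{-5 - 5}}{2} = \frac{2 \frac{1}{-10}}{2} = \frac{2 \left(- \frac{1}{10}\right)}{2} = \frac{1}{2} \left(- \frac{1}{5}\right) = - \frac{1}{10} \approx -0.1$)
$t{\left(B,n \right)} = -5 + n$
$I{\left(m \right)} = 0$ ($I{\left(m \right)} = 2 \left(-5 + 5\right) = 2 \cdot 0 = 0$)
$\left(I{\left(-4 \right)} - 49\right) D{\left(4,-7 \right)} = \left(0 - 49\right) \left(4 + \frac{1}{3} \left(-7\right)\right) = - 49 \left(4 - \frac{7}{3}\right) = \left(-49\right) \frac{5}{3} = - \frac{245}{3}$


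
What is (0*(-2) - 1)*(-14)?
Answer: 14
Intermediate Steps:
(0*(-2) - 1)*(-14) = (0 - 1)*(-14) = -1*(-14) = 14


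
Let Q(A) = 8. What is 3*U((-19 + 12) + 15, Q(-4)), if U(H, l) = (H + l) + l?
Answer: 72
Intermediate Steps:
U(H, l) = H + 2*l
3*U((-19 + 12) + 15, Q(-4)) = 3*(((-19 + 12) + 15) + 2*8) = 3*((-7 + 15) + 16) = 3*(8 + 16) = 3*24 = 72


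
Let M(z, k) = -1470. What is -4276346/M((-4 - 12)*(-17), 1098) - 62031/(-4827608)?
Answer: 448795942303/154273560 ≈ 2909.1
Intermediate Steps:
-4276346/M((-4 - 12)*(-17), 1098) - 62031/(-4827608) = -4276346/(-1470) - 62031/(-4827608) = -4276346*(-1/1470) - 62031*(-1/4827608) = 2138173/735 + 2697/209896 = 448795942303/154273560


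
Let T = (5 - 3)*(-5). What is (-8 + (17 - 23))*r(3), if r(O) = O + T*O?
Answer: 378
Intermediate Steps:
T = -10 (T = 2*(-5) = -10)
r(O) = -9*O (r(O) = O - 10*O = -9*O)
(-8 + (17 - 23))*r(3) = (-8 + (17 - 23))*(-9*3) = (-8 - 6)*(-27) = -14*(-27) = 378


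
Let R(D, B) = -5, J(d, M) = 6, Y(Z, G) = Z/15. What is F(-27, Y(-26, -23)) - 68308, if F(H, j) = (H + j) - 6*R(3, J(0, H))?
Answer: -1024601/15 ≈ -68307.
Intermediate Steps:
Y(Z, G) = Z/15 (Y(Z, G) = Z*(1/15) = Z/15)
F(H, j) = 30 + H + j (F(H, j) = (H + j) - 6*(-5) = (H + j) + 30 = 30 + H + j)
F(-27, Y(-26, -23)) - 68308 = (30 - 27 + (1/15)*(-26)) - 68308 = (30 - 27 - 26/15) - 68308 = 19/15 - 68308 = -1024601/15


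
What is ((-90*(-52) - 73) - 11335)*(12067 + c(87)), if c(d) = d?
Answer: -81772112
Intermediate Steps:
((-90*(-52) - 73) - 11335)*(12067 + c(87)) = ((-90*(-52) - 73) - 11335)*(12067 + 87) = ((4680 - 73) - 11335)*12154 = (4607 - 11335)*12154 = -6728*12154 = -81772112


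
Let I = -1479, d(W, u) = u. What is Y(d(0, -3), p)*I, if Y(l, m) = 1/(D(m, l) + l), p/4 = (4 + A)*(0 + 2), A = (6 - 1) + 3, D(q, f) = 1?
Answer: 1479/2 ≈ 739.50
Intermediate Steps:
A = 8 (A = 5 + 3 = 8)
p = 96 (p = 4*((4 + 8)*(0 + 2)) = 4*(12*2) = 4*24 = 96)
Y(l, m) = 1/(1 + l)
Y(d(0, -3), p)*I = -1479/(1 - 3) = -1479/(-2) = -½*(-1479) = 1479/2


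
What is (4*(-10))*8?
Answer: -320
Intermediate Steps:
(4*(-10))*8 = -40*8 = -320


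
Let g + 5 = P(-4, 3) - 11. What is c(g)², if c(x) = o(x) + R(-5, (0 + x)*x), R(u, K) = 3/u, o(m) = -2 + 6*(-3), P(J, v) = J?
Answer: 10609/25 ≈ 424.36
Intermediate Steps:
o(m) = -20 (o(m) = -2 - 18 = -20)
g = -20 (g = -5 + (-4 - 11) = -5 - 15 = -20)
c(x) = -103/5 (c(x) = -20 + 3/(-5) = -20 + 3*(-⅕) = -20 - ⅗ = -103/5)
c(g)² = (-103/5)² = 10609/25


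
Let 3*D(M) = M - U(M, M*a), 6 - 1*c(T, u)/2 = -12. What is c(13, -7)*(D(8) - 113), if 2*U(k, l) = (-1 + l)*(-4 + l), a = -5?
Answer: -14796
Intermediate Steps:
c(T, u) = 36 (c(T, u) = 12 - 2*(-12) = 12 + 24 = 36)
U(k, l) = (-1 + l)*(-4 + l)/2 (U(k, l) = ((-1 + l)*(-4 + l))/2 = (-1 + l)*(-4 + l)/2)
D(M) = -2/3 - 25*M**2/6 - 23*M/6 (D(M) = (M - (2 + (M*(-5))**2/2 - 5*M*(-5)/2))/3 = (M - (2 + (-5*M)**2/2 - (-25)*M/2))/3 = (M - (2 + (25*M**2)/2 + 25*M/2))/3 = (M - (2 + 25*M**2/2 + 25*M/2))/3 = (M - (2 + 25*M/2 + 25*M**2/2))/3 = (M + (-2 - 25*M/2 - 25*M**2/2))/3 = (-2 - 25*M**2/2 - 23*M/2)/3 = -2/3 - 25*M**2/6 - 23*M/6)
c(13, -7)*(D(8) - 113) = 36*((-2/3 - 25/6*8**2 - 23/6*8) - 113) = 36*((-2/3 - 25/6*64 - 92/3) - 113) = 36*((-2/3 - 800/3 - 92/3) - 113) = 36*(-298 - 113) = 36*(-411) = -14796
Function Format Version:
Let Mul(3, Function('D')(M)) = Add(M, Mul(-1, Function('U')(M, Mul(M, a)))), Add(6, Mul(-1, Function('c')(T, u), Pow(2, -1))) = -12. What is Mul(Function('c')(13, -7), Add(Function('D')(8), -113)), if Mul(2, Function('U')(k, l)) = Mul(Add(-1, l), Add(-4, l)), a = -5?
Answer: -14796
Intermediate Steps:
Function('c')(T, u) = 36 (Function('c')(T, u) = Add(12, Mul(-2, -12)) = Add(12, 24) = 36)
Function('U')(k, l) = Mul(Rational(1, 2), Add(-1, l), Add(-4, l)) (Function('U')(k, l) = Mul(Rational(1, 2), Mul(Add(-1, l), Add(-4, l))) = Mul(Rational(1, 2), Add(-1, l), Add(-4, l)))
Function('D')(M) = Add(Rational(-2, 3), Mul(Rational(-25, 6), Pow(M, 2)), Mul(Rational(-23, 6), M)) (Function('D')(M) = Mul(Rational(1, 3), Add(M, Mul(-1, Add(2, Mul(Rational(1, 2), Pow(Mul(M, -5), 2)), Mul(Rational(-5, 2), Mul(M, -5)))))) = Mul(Rational(1, 3), Add(M, Mul(-1, Add(2, Mul(Rational(1, 2), Pow(Mul(-5, M), 2)), Mul(Rational(-5, 2), Mul(-5, M)))))) = Mul(Rational(1, 3), Add(M, Mul(-1, Add(2, Mul(Rational(1, 2), Mul(25, Pow(M, 2))), Mul(Rational(25, 2), M))))) = Mul(Rational(1, 3), Add(M, Mul(-1, Add(2, Mul(Rational(25, 2), Pow(M, 2)), Mul(Rational(25, 2), M))))) = Mul(Rational(1, 3), Add(M, Mul(-1, Add(2, Mul(Rational(25, 2), M), Mul(Rational(25, 2), Pow(M, 2)))))) = Mul(Rational(1, 3), Add(M, Add(-2, Mul(Rational(-25, 2), M), Mul(Rational(-25, 2), Pow(M, 2))))) = Mul(Rational(1, 3), Add(-2, Mul(Rational(-25, 2), Pow(M, 2)), Mul(Rational(-23, 2), M))) = Add(Rational(-2, 3), Mul(Rational(-25, 6), Pow(M, 2)), Mul(Rational(-23, 6), M)))
Mul(Function('c')(13, -7), Add(Function('D')(8), -113)) = Mul(36, Add(Add(Rational(-2, 3), Mul(Rational(-25, 6), Pow(8, 2)), Mul(Rational(-23, 6), 8)), -113)) = Mul(36, Add(Add(Rational(-2, 3), Mul(Rational(-25, 6), 64), Rational(-92, 3)), -113)) = Mul(36, Add(Add(Rational(-2, 3), Rational(-800, 3), Rational(-92, 3)), -113)) = Mul(36, Add(-298, -113)) = Mul(36, -411) = -14796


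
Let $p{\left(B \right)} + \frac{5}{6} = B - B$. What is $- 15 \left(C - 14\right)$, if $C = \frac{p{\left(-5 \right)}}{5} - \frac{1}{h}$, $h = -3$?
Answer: $\frac{415}{2} \approx 207.5$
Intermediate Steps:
$p{\left(B \right)} = - \frac{5}{6}$ ($p{\left(B \right)} = - \frac{5}{6} + \left(B - B\right) = - \frac{5}{6} + 0 = - \frac{5}{6}$)
$C = \frac{1}{6}$ ($C = - \frac{5}{6 \cdot 5} - \frac{1}{-3} = \left(- \frac{5}{6}\right) \frac{1}{5} - - \frac{1}{3} = - \frac{1}{6} + \frac{1}{3} = \frac{1}{6} \approx 0.16667$)
$- 15 \left(C - 14\right) = - 15 \left(\frac{1}{6} - 14\right) = \left(-15\right) \left(- \frac{83}{6}\right) = \frac{415}{2}$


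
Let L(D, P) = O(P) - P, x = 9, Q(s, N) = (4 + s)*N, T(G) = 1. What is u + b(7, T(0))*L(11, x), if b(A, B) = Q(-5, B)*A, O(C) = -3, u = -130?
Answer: -46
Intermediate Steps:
Q(s, N) = N*(4 + s)
L(D, P) = -3 - P
b(A, B) = -A*B (b(A, B) = (B*(4 - 5))*A = (B*(-1))*A = (-B)*A = -A*B)
u + b(7, T(0))*L(11, x) = -130 + (-1*7*1)*(-3 - 1*9) = -130 - 7*(-3 - 9) = -130 - 7*(-12) = -130 + 84 = -46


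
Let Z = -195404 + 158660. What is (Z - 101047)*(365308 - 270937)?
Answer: -13003474461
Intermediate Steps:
Z = -36744
(Z - 101047)*(365308 - 270937) = (-36744 - 101047)*(365308 - 270937) = -137791*94371 = -13003474461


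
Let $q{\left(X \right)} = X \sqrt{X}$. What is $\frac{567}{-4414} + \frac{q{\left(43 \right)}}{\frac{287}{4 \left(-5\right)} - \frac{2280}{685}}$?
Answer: $- \frac{567}{4414} - \frac{117820 \sqrt{43}}{48439} \approx -16.078$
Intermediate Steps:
$q{\left(X \right)} = X^{\frac{3}{2}}$
$\frac{567}{-4414} + \frac{q{\left(43 \right)}}{\frac{287}{4 \left(-5\right)} - \frac{2280}{685}} = \frac{567}{-4414} + \frac{43^{\frac{3}{2}}}{\frac{287}{4 \left(-5\right)} - \frac{2280}{685}} = 567 \left(- \frac{1}{4414}\right) + \frac{43 \sqrt{43}}{\frac{287}{-20} - \frac{456}{137}} = - \frac{567}{4414} + \frac{43 \sqrt{43}}{287 \left(- \frac{1}{20}\right) - \frac{456}{137}} = - \frac{567}{4414} + \frac{43 \sqrt{43}}{- \frac{287}{20} - \frac{456}{137}} = - \frac{567}{4414} + \frac{43 \sqrt{43}}{- \frac{48439}{2740}} = - \frac{567}{4414} + 43 \sqrt{43} \left(- \frac{2740}{48439}\right) = - \frac{567}{4414} - \frac{117820 \sqrt{43}}{48439}$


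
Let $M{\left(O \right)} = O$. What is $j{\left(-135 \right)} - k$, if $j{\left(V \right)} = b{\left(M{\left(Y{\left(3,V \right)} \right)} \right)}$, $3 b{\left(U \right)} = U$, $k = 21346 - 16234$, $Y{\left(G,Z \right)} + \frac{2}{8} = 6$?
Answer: $- \frac{61321}{12} \approx -5110.1$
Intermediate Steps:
$Y{\left(G,Z \right)} = \frac{23}{4}$ ($Y{\left(G,Z \right)} = - \frac{1}{4} + 6 = \frac{23}{4}$)
$k = 5112$ ($k = 21346 - 16234 = 5112$)
$b{\left(U \right)} = \frac{U}{3}$
$j{\left(V \right)} = \frac{23}{12}$ ($j{\left(V \right)} = \frac{1}{3} \cdot \frac{23}{4} = \frac{23}{12}$)
$j{\left(-135 \right)} - k = \frac{23}{12} - 5112 = - \frac{61321}{12}$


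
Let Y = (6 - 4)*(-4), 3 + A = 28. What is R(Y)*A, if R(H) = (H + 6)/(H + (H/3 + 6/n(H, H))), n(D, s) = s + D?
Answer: 240/53 ≈ 4.5283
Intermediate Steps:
n(D, s) = D + s
A = 25 (A = -3 + 28 = 25)
Y = -8 (Y = 2*(-4) = -8)
R(H) = (6 + H)/(3/H + 4*H/3) (R(H) = (H + 6)/(H + (H/3 + 6/(H + H))) = (6 + H)/(H + (H*(⅓) + 6/((2*H)))) = (6 + H)/(H + (H/3 + 6*(1/(2*H)))) = (6 + H)/(H + (H/3 + 3/H)) = (6 + H)/(H + (3/H + H/3)) = (6 + H)/(3/H + 4*H/3))
R(Y)*A = (3*(-8)*(6 - 8)/(9 + 4*(-8)²))*25 = (3*(-8)*(-2)/(9 + 4*64))*25 = (3*(-8)*(-2)/(9 + 256))*25 = (3*(-8)*(-2)/265)*25 = (3*(-8)*(1/265)*(-2))*25 = (48/265)*25 = 240/53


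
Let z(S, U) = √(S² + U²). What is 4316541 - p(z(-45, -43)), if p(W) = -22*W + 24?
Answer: 4316517 + 22*√3874 ≈ 4.3179e+6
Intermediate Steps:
p(W) = 24 - 22*W
4316541 - p(z(-45, -43)) = 4316541 - (24 - 22*√((-45)² + (-43)²)) = 4316541 - (24 - 22*√(2025 + 1849)) = 4316541 - (24 - 22*√3874) = 4316541 + (-24 + 22*√3874) = 4316517 + 22*√3874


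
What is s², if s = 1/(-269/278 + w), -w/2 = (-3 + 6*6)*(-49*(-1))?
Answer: 77284/808778261041 ≈ 9.5557e-8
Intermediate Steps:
w = -3234 (w = -2*(-3 + 6*6)*(-49*(-1)) = -2*(-3 + 36)*49 = -66*49 = -2*1617 = -3234)
s = -278/899321 (s = 1/(-269/278 - 3234) = 1/(-899321/278) = -278/899321 ≈ -0.00030912)
s² = (-278/899321)² = 77284/808778261041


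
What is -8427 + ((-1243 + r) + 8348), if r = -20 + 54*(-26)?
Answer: -2746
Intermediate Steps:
r = -1424 (r = -20 - 1404 = -1424)
-8427 + ((-1243 + r) + 8348) = -8427 + ((-1243 - 1424) + 8348) = -8427 + (-2667 + 8348) = -8427 + 5681 = -2746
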